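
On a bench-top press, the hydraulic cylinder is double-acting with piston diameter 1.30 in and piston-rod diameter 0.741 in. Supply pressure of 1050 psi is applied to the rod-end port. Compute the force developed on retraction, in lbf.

F ≈ 941 lbf

Rod-side annular area A_ann = π/4 × (1.30² − 0.741²) = 0.8961 in^2
On retraction the pressure acts on the annular area (bore minus rod).
F = P × A_ann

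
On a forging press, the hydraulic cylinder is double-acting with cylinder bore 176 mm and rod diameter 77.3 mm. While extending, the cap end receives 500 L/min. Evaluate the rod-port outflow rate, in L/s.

Cap-side area A_cap = π/4 × (176 mm)² = 24330 mm^2
Rod-side annular area A_ann = π/4 × (176² − 77.3²) = 19640 mm^2
Piston speed v = Q_in/A_cap; rod-end outflow Q_out = v × A_ann = Q_in × A_ann/A_cap.

Q_out ≈ 6.73 L/s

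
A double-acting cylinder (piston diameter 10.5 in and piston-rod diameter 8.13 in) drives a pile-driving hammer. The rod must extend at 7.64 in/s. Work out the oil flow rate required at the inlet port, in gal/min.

Q ≈ 172 gal/min

Cap-side area A_cap = π/4 × (10.5 in)² = 86.59 in^2
Q = A × v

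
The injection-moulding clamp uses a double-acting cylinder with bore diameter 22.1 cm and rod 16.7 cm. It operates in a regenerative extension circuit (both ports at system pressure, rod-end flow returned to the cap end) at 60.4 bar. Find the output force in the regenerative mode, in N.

F ≈ 1.32e5 N

With equal pressure on both faces, forces on the annular region cancel; the net push is pressure × rod cross-section.
Rod cross-section A_rod = π/4 × (16.7 cm)² = 219.0 cm^2
F = P × A_rod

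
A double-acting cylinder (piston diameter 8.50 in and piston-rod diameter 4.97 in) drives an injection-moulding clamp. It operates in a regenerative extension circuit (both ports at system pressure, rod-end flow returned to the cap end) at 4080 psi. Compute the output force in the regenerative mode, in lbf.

With equal pressure on both faces, forces on the annular region cancel; the net push is pressure × rod cross-section.
Rod cross-section A_rod = π/4 × (4.97 in)² = 19.40 in^2
F = P × A_rod

F ≈ 79200 lbf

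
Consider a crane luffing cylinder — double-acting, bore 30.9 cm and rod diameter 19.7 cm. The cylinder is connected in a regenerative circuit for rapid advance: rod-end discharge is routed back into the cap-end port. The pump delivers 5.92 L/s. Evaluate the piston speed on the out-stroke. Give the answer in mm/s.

v ≈ 194 mm/s

In regeneration the rod-end outflow joins the pump flow into the cap end, so the net volume the pump must supply per unit advance equals the rod cross-section area.
Rod cross-section A_rod = π/4 × (19.7 cm)² = 304.8 cm^2
v = Q_pump / A_rod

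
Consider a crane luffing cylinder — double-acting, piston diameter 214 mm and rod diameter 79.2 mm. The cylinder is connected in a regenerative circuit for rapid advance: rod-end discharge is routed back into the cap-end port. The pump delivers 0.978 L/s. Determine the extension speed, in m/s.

In regeneration the rod-end outflow joins the pump flow into the cap end, so the net volume the pump must supply per unit advance equals the rod cross-section area.
Rod cross-section A_rod = π/4 × (79.2 mm)² = 4927 mm^2
v = Q_pump / A_rod

v ≈ 0.199 m/s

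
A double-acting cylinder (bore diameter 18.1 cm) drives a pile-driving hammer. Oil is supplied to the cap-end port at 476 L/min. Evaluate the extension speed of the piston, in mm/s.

v ≈ 308 mm/s

Cap-side area A_cap = π/4 × (18.1 cm)² = 257.3 cm^2
v = Q / A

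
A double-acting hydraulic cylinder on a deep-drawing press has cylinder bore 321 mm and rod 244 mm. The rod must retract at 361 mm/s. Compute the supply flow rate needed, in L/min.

Rod-side annular area A_ann = π/4 × (321² − 244²) = 34170 mm^2
Q = A × v

Q ≈ 740 L/min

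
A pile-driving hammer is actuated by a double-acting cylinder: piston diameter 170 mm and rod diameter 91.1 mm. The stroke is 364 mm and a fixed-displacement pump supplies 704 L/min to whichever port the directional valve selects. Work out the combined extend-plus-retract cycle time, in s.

t ≈ 1.21 s

Cap-side area A_cap = π/4 × (170 mm)² = 22700 mm^2
Rod-side annular area A_ann = π/4 × (170² − 91.1²) = 16180 mm^2
t_ext = A_cap·L/Q = 0.7042 s
t_ret = A_ann·L/Q = 0.5019 s
t_cycle = t_ext + t_ret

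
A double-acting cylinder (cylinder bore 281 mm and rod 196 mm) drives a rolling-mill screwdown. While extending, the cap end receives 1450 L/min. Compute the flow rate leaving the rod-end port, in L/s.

Cap-side area A_cap = π/4 × (281 mm)² = 62020 mm^2
Rod-side annular area A_ann = π/4 × (281² − 196²) = 31840 mm^2
Piston speed v = Q_in/A_cap; rod-end outflow Q_out = v × A_ann = Q_in × A_ann/A_cap.

Q_out ≈ 12.4 L/s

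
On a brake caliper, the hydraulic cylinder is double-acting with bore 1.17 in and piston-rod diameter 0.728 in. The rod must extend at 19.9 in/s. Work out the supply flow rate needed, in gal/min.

Q ≈ 5.56 gal/min

Cap-side area A_cap = π/4 × (1.17 in)² = 1.075 in^2
Q = A × v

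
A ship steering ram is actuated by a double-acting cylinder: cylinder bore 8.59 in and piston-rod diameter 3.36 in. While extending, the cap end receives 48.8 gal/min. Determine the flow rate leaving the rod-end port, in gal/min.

Cap-side area A_cap = π/4 × (8.59 in)² = 57.95 in^2
Rod-side annular area A_ann = π/4 × (8.59² − 3.36²) = 49.09 in^2
Piston speed v = Q_in/A_cap; rod-end outflow Q_out = v × A_ann = Q_in × A_ann/A_cap.

Q_out ≈ 41.3 gal/min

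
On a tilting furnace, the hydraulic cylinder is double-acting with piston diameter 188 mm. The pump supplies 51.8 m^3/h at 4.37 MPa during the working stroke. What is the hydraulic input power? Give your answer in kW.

Hydraulic power = P × Q

W ≈ 62.9 kW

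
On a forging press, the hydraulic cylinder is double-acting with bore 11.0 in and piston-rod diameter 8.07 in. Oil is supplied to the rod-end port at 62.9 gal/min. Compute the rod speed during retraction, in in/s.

Rod-side annular area A_ann = π/4 × (11.0² − 8.07²) = 43.88 in^2
Flow into the rod-end port fills the annular volume.
v = Q / A

v ≈ 5.52 in/s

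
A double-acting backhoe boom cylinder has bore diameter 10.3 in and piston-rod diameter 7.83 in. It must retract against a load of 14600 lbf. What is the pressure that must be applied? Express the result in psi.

Rod-side annular area A_ann = π/4 × (10.3² − 7.83²) = 35.17 in^2
Retraction: pressure acts on the annular area.
P = F / A = 14600 lbf / A

P ≈ 415 psi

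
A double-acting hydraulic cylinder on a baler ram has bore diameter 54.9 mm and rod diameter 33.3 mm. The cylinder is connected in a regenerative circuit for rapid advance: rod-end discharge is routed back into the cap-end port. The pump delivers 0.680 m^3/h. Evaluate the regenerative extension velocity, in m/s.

v ≈ 0.217 m/s

In regeneration the rod-end outflow joins the pump flow into the cap end, so the net volume the pump must supply per unit advance equals the rod cross-section area.
Rod cross-section A_rod = π/4 × (33.3 mm)² = 870.9 mm^2
v = Q_pump / A_rod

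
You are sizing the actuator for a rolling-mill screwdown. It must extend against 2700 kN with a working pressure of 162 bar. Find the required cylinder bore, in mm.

Extension force acts on the full piston face: F = P × (π/4)D².
D = √(4F / (πP)) = √(4 × 2700 kN / (π × 162 bar))

D ≈ 461 mm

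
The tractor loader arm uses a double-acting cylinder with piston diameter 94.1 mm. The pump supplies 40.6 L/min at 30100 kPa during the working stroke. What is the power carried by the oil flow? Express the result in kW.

Hydraulic power = P × Q

W ≈ 20.4 kW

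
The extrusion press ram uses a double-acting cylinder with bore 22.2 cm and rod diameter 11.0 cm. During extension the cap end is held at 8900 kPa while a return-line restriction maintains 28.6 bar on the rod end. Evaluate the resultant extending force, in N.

Cap-side area A_cap = π/4 × (22.2 cm)² = 387.1 cm^2
Rod-side annular area A_ann = π/4 × (22.2² − 11.0²) = 292.0 cm^2
Net thrust = P_cap·A_cap − P_rod·A_ann = 3.445e5 N − 83520 N

F ≈ 2.61e5 N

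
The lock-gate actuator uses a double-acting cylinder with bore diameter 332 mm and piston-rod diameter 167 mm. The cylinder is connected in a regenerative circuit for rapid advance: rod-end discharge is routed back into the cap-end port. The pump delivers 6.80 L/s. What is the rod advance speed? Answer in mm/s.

v ≈ 310 mm/s

In regeneration the rod-end outflow joins the pump flow into the cap end, so the net volume the pump must supply per unit advance equals the rod cross-section area.
Rod cross-section A_rod = π/4 × (167 mm)² = 21900 mm^2
v = Q_pump / A_rod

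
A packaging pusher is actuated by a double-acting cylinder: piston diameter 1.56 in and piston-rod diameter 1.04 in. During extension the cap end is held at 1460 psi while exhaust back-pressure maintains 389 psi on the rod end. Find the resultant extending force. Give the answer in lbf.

F ≈ 2380 lbf

Cap-side area A_cap = π/4 × (1.56 in)² = 1.911 in^2
Rod-side annular area A_ann = π/4 × (1.56² − 1.04²) = 1.062 in^2
Net thrust = P_cap·A_cap − P_rod·A_ann = 2791 lbf − 413.1 lbf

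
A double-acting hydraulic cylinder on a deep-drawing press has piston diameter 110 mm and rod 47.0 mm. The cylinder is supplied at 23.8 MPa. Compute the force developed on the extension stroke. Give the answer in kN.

Cap-side area A_cap = π/4 × (110 mm)² = 9503 mm^2
F = P × A_cap = 23.8 MPa × A_cap

F ≈ 226 kN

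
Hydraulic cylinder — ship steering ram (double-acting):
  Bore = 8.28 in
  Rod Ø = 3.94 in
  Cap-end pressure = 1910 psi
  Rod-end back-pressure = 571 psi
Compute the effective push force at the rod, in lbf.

Cap-side area A_cap = π/4 × (8.28 in)² = 53.85 in^2
Rod-side annular area A_ann = π/4 × (8.28² − 3.94²) = 41.65 in^2
Net thrust = P_cap·A_cap − P_rod·A_ann = 1.028e5 lbf − 23780 lbf

F ≈ 79100 lbf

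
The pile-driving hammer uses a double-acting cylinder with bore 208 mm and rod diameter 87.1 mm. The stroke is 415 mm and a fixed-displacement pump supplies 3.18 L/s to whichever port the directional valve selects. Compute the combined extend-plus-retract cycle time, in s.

t ≈ 8.09 s

Cap-side area A_cap = π/4 × (208 mm)² = 33980 mm^2
Rod-side annular area A_ann = π/4 × (208² − 87.1²) = 28020 mm^2
t_ext = A_cap·L/Q = 4.434 s
t_ret = A_ann·L/Q = 3.657 s
t_cycle = t_ext + t_ret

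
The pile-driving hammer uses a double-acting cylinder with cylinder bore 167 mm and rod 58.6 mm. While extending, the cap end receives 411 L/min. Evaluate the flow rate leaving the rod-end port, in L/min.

Q_out ≈ 360 L/min

Cap-side area A_cap = π/4 × (167 mm)² = 21900 mm^2
Rod-side annular area A_ann = π/4 × (167² − 58.6²) = 19210 mm^2
Piston speed v = Q_in/A_cap; rod-end outflow Q_out = v × A_ann = Q_in × A_ann/A_cap.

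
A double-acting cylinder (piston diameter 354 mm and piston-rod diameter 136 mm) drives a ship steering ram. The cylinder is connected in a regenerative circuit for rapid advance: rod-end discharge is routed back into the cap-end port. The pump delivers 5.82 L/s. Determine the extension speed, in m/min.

v ≈ 24.0 m/min

In regeneration the rod-end outflow joins the pump flow into the cap end, so the net volume the pump must supply per unit advance equals the rod cross-section area.
Rod cross-section A_rod = π/4 × (136 mm)² = 14530 mm^2
v = Q_pump / A_rod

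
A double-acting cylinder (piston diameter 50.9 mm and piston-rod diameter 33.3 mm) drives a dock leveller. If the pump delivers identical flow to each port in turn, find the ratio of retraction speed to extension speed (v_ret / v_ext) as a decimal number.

v_ret/v_ext ≈ 1.75

Cap-side area A_cap = π/4 × (50.9 mm)² = 2035 mm^2
Rod-side annular area A_ann = π/4 × (50.9² − 33.3²) = 1164 mm^2
For equal Q, v ∝ 1/A, so v_ret/v_ext = A_cap/A_ann.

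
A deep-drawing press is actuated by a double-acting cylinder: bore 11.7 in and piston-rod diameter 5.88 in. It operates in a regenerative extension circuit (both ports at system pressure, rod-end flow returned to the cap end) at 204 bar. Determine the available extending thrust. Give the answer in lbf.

F ≈ 80300 lbf

With equal pressure on both faces, forces on the annular region cancel; the net push is pressure × rod cross-section.
Rod cross-section A_rod = π/4 × (5.88 in)² = 27.15 in^2
F = P × A_rod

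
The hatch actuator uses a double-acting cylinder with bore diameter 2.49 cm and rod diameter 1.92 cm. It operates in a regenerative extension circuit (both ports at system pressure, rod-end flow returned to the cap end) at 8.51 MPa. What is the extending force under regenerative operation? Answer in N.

With equal pressure on both faces, forces on the annular region cancel; the net push is pressure × rod cross-section.
Rod cross-section A_rod = π/4 × (1.92 cm)² = 2.895 cm^2
F = P × A_rod

F ≈ 2460 N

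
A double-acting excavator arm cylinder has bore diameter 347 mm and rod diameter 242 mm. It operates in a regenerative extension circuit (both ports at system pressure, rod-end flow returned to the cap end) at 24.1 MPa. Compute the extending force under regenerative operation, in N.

With equal pressure on both faces, forces on the annular region cancel; the net push is pressure × rod cross-section.
Rod cross-section A_rod = π/4 × (242 mm)² = 46000 mm^2
F = P × A_rod

F ≈ 1.11e6 N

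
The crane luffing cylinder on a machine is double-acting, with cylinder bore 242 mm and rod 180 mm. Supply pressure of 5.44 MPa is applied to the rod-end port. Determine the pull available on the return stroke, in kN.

Rod-side annular area A_ann = π/4 × (242² − 180²) = 20550 mm^2
On retraction the pressure acts on the annular area (bore minus rod).
F = P × A_ann

F ≈ 112 kN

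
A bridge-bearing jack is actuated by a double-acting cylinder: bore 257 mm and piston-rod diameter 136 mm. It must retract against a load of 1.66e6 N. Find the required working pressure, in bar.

P ≈ 444 bar

Rod-side annular area A_ann = π/4 × (257² − 136²) = 37350 mm^2
Retraction: pressure acts on the annular area.
P = F / A = 1.66e6 N / A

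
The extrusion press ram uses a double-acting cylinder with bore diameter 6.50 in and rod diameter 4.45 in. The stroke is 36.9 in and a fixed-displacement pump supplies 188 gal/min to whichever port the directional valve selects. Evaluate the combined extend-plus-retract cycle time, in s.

Cap-side area A_cap = π/4 × (6.50 in)² = 33.18 in^2
Rod-side annular area A_ann = π/4 × (6.50² − 4.45²) = 17.63 in^2
t_ext = A_cap·L/Q = 1.692 s
t_ret = A_ann·L/Q = 0.8988 s
t_cycle = t_ext + t_ret

t ≈ 2.59 s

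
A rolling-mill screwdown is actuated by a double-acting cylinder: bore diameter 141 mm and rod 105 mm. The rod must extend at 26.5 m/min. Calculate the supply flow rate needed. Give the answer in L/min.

Cap-side area A_cap = π/4 × (141 mm)² = 15610 mm^2
Q = A × v

Q ≈ 414 L/min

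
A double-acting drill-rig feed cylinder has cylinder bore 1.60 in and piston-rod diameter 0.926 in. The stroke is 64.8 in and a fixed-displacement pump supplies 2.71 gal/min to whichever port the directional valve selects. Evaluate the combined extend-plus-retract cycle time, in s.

t ≈ 20.8 s

Cap-side area A_cap = π/4 × (1.60 in)² = 2.011 in^2
Rod-side annular area A_ann = π/4 × (1.60² − 0.926²) = 1.337 in^2
t_ext = A_cap·L/Q = 12.49 s
t_ret = A_ann·L/Q = 8.305 s
t_cycle = t_ext + t_ret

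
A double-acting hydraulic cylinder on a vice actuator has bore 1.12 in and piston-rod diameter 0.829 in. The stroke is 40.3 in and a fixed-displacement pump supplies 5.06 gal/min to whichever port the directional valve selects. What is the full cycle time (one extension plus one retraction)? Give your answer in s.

t ≈ 2.96 s

Cap-side area A_cap = π/4 × (1.12 in)² = 0.9852 in^2
Rod-side annular area A_ann = π/4 × (1.12² − 0.829²) = 0.4454 in^2
t_ext = A_cap·L/Q = 2.038 s
t_ret = A_ann·L/Q = 0.9215 s
t_cycle = t_ext + t_ret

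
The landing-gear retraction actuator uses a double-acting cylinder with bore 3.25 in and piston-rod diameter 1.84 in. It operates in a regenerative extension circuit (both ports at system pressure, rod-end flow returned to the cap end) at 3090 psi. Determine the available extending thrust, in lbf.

With equal pressure on both faces, forces on the annular region cancel; the net push is pressure × rod cross-section.
Rod cross-section A_rod = π/4 × (1.84 in)² = 2.659 in^2
F = P × A_rod

F ≈ 8220 lbf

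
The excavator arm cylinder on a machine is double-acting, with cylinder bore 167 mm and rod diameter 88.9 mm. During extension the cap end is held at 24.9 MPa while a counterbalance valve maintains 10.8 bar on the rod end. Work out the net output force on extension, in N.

F ≈ 5.28e5 N

Cap-side area A_cap = π/4 × (167 mm)² = 21900 mm^2
Rod-side annular area A_ann = π/4 × (167² − 88.9²) = 15700 mm^2
Net thrust = P_cap·A_cap − P_rod·A_ann = 5.454e5 N − 16950 N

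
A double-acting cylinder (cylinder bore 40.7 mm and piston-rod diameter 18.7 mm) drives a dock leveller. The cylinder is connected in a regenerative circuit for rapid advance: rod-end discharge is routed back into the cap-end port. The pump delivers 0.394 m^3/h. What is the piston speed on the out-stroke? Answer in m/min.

In regeneration the rod-end outflow joins the pump flow into the cap end, so the net volume the pump must supply per unit advance equals the rod cross-section area.
Rod cross-section A_rod = π/4 × (18.7 mm)² = 274.6 mm^2
v = Q_pump / A_rod

v ≈ 23.9 m/min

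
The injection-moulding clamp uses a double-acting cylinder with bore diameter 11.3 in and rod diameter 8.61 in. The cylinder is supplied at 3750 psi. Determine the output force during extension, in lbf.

Cap-side area A_cap = π/4 × (11.3 in)² = 100.3 in^2
F = P × A_cap = 3750 psi × A_cap

F ≈ 3.76e5 lbf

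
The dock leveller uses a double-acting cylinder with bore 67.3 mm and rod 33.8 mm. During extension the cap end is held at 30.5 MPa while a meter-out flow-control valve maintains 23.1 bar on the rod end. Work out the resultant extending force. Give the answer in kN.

Cap-side area A_cap = π/4 × (67.3 mm)² = 3557 mm^2
Rod-side annular area A_ann = π/4 × (67.3² − 33.8²) = 2660 mm^2
Net thrust = P_cap·A_cap − P_rod·A_ann = 108.5 kN − 6.145 kN

F ≈ 102 kN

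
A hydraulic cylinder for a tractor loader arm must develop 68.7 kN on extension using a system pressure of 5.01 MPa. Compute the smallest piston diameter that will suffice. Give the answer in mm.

D ≈ 132 mm

Extension force acts on the full piston face: F = P × (π/4)D².
D = √(4F / (πP)) = √(4 × 68.7 kN / (π × 5.01 MPa))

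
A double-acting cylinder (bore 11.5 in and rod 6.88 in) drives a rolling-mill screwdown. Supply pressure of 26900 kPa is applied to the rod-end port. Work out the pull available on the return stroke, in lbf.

F ≈ 2.60e5 lbf

Rod-side annular area A_ann = π/4 × (11.5² − 6.88²) = 66.69 in^2
On retraction the pressure acts on the annular area (bore minus rod).
F = P × A_ann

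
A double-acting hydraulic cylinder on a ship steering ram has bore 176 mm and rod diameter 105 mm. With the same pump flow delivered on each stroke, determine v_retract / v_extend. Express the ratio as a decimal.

v_ret/v_ext ≈ 1.55

Cap-side area A_cap = π/4 × (176 mm)² = 24330 mm^2
Rod-side annular area A_ann = π/4 × (176² − 105²) = 15670 mm^2
For equal Q, v ∝ 1/A, so v_ret/v_ext = A_cap/A_ann.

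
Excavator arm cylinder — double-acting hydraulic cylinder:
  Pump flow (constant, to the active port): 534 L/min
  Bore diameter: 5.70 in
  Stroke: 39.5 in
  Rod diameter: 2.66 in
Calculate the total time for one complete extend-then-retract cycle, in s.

Cap-side area A_cap = π/4 × (5.70 in)² = 25.52 in^2
Rod-side annular area A_ann = π/4 × (5.70² − 2.66²) = 19.96 in^2
t_ext = A_cap·L/Q = 1.856 s
t_ret = A_ann·L/Q = 1.452 s
t_cycle = t_ext + t_ret

t ≈ 3.31 s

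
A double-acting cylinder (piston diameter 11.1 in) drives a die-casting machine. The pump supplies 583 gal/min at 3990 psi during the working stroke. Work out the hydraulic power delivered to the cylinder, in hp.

W ≈ 1360 hp

Hydraulic power = P × Q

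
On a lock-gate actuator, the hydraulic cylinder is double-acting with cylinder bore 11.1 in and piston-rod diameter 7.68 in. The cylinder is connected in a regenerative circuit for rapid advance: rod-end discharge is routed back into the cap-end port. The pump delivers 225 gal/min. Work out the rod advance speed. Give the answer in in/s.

v ≈ 18.7 in/s

In regeneration the rod-end outflow joins the pump flow into the cap end, so the net volume the pump must supply per unit advance equals the rod cross-section area.
Rod cross-section A_rod = π/4 × (7.68 in)² = 46.32 in^2
v = Q_pump / A_rod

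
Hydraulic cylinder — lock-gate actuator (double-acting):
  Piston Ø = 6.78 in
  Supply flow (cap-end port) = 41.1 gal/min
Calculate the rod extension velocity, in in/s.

Cap-side area A_cap = π/4 × (6.78 in)² = 36.10 in^2
v = Q / A

v ≈ 4.38 in/s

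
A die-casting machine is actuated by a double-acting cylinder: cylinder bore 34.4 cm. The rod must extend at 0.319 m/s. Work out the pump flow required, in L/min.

Q ≈ 1780 L/min

Cap-side area A_cap = π/4 × (34.4 cm)² = 929.4 cm^2
Q = A × v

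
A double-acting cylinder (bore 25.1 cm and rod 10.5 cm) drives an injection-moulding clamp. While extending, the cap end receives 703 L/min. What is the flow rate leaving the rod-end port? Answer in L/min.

Cap-side area A_cap = π/4 × (25.1 cm)² = 494.8 cm^2
Rod-side annular area A_ann = π/4 × (25.1² − 10.5²) = 408.2 cm^2
Piston speed v = Q_in/A_cap; rod-end outflow Q_out = v × A_ann = Q_in × A_ann/A_cap.

Q_out ≈ 580 L/min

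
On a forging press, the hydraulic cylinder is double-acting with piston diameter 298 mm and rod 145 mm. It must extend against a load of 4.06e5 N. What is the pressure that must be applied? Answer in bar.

Cap-side area A_cap = π/4 × (298 mm)² = 69750 mm^2
P = F / A = 4.06e5 N / A

P ≈ 58.2 bar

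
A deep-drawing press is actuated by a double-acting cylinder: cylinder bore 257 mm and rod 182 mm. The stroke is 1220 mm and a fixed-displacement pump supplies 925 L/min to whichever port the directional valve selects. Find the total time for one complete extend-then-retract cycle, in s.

Cap-side area A_cap = π/4 × (257 mm)² = 51870 mm^2
Rod-side annular area A_ann = π/4 × (257² − 182²) = 25860 mm^2
t_ext = A_cap·L/Q = 4.105 s
t_ret = A_ann·L/Q = 2.046 s
t_cycle = t_ext + t_ret

t ≈ 6.15 s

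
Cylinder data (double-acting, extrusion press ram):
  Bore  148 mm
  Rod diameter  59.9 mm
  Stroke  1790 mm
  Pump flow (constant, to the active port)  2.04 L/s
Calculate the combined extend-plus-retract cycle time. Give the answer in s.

Cap-side area A_cap = π/4 × (148 mm)² = 17200 mm^2
Rod-side annular area A_ann = π/4 × (148² − 59.9²) = 14390 mm^2
t_ext = A_cap·L/Q = 15.10 s
t_ret = A_ann·L/Q = 12.62 s
t_cycle = t_ext + t_ret

t ≈ 27.7 s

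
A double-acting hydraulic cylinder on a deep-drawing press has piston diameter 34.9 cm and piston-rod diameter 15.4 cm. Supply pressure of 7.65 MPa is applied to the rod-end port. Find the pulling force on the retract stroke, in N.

Rod-side annular area A_ann = π/4 × (34.9² − 15.4²) = 770.4 cm^2
On retraction the pressure acts on the annular area (bore minus rod).
F = P × A_ann

F ≈ 5.89e5 N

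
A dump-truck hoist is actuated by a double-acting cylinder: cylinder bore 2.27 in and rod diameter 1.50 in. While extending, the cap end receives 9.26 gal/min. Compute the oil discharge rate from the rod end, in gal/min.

Q_out ≈ 5.22 gal/min

Cap-side area A_cap = π/4 × (2.27 in)² = 4.047 in^2
Rod-side annular area A_ann = π/4 × (2.27² − 1.50²) = 2.280 in^2
Piston speed v = Q_in/A_cap; rod-end outflow Q_out = v × A_ann = Q_in × A_ann/A_cap.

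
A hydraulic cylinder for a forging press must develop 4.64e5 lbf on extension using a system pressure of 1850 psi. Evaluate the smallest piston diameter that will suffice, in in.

D ≈ 17.9 in

Extension force acts on the full piston face: F = P × (π/4)D².
D = √(4F / (πP)) = √(4 × 4.64e5 lbf / (π × 1850 psi))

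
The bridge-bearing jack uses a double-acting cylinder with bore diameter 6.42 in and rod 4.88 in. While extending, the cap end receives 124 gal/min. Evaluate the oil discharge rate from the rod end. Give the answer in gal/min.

Cap-side area A_cap = π/4 × (6.42 in)² = 32.37 in^2
Rod-side annular area A_ann = π/4 × (6.42² − 4.88²) = 13.67 in^2
Piston speed v = Q_in/A_cap; rod-end outflow Q_out = v × A_ann = Q_in × A_ann/A_cap.

Q_out ≈ 52.4 gal/min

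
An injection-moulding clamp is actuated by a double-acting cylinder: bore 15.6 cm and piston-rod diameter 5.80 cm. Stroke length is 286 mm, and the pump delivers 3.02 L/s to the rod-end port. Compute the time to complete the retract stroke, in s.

t ≈ 1.56 s

Rod-side annular area A_ann = π/4 × (15.6² − 5.80²) = 164.7 cm^2
Swept volume V = A × L; t = V / Q = A·L / Q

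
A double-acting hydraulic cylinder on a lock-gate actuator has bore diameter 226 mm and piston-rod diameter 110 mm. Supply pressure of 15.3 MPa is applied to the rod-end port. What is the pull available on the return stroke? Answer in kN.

Rod-side annular area A_ann = π/4 × (226² − 110²) = 30610 mm^2
On retraction the pressure acts on the annular area (bore minus rod).
F = P × A_ann

F ≈ 468 kN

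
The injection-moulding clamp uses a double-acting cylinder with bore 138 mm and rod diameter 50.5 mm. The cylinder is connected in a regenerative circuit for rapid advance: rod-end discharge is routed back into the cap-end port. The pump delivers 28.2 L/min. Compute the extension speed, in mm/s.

In regeneration the rod-end outflow joins the pump flow into the cap end, so the net volume the pump must supply per unit advance equals the rod cross-section area.
Rod cross-section A_rod = π/4 × (50.5 mm)² = 2003 mm^2
v = Q_pump / A_rod

v ≈ 235 mm/s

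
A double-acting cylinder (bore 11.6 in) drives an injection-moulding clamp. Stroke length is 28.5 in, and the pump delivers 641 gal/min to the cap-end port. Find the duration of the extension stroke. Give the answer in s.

Cap-side area A_cap = π/4 × (11.6 in)² = 105.7 in^2
Swept volume V = A × L; t = V / Q = A·L / Q

t ≈ 1.22 s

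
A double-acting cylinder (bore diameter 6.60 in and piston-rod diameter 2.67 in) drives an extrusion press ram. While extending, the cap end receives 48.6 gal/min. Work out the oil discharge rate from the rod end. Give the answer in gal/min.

Cap-side area A_cap = π/4 × (6.60 in)² = 34.21 in^2
Rod-side annular area A_ann = π/4 × (6.60² − 2.67²) = 28.61 in^2
Piston speed v = Q_in/A_cap; rod-end outflow Q_out = v × A_ann = Q_in × A_ann/A_cap.

Q_out ≈ 40.6 gal/min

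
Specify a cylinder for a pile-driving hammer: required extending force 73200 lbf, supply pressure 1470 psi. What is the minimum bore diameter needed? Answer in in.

Extension force acts on the full piston face: F = P × (π/4)D².
D = √(4F / (πP)) = √(4 × 73200 lbf / (π × 1470 psi))

D ≈ 7.96 in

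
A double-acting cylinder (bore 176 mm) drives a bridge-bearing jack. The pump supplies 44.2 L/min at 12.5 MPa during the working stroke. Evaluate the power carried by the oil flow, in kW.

W ≈ 9.21 kW

Hydraulic power = P × Q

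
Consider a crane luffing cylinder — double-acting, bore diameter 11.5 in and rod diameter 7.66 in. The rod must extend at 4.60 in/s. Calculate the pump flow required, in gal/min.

Cap-side area A_cap = π/4 × (11.5 in)² = 103.9 in^2
Q = A × v

Q ≈ 124 gal/min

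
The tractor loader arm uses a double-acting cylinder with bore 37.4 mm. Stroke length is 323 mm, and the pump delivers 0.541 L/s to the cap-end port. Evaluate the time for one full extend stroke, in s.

t ≈ 0.656 s

Cap-side area A_cap = π/4 × (37.4 mm)² = 1099 mm^2
Swept volume V = A × L; t = V / Q = A·L / Q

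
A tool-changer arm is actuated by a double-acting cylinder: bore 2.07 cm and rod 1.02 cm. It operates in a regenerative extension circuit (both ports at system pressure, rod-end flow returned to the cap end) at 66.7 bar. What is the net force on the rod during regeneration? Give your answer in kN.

With equal pressure on both faces, forces on the annular region cancel; the net push is pressure × rod cross-section.
Rod cross-section A_rod = π/4 × (1.02 cm)² = 0.8171 cm^2
F = P × A_rod

F ≈ 0.545 kN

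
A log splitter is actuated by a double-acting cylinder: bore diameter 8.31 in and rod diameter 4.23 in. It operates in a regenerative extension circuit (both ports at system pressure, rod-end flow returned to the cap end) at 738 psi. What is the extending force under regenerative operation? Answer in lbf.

F ≈ 10400 lbf

With equal pressure on both faces, forces on the annular region cancel; the net push is pressure × rod cross-section.
Rod cross-section A_rod = π/4 × (4.23 in)² = 14.05 in^2
F = P × A_rod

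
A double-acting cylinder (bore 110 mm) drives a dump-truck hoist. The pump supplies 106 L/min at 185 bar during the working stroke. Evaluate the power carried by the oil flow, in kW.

W ≈ 32.7 kW

Hydraulic power = P × Q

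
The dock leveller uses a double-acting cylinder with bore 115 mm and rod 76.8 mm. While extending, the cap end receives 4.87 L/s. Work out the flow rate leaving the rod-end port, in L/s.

Q_out ≈ 2.70 L/s

Cap-side area A_cap = π/4 × (115 mm)² = 10390 mm^2
Rod-side annular area A_ann = π/4 × (115² − 76.8²) = 5754 mm^2
Piston speed v = Q_in/A_cap; rod-end outflow Q_out = v × A_ann = Q_in × A_ann/A_cap.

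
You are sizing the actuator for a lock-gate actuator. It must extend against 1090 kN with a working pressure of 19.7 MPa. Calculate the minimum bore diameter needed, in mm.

D ≈ 265 mm

Extension force acts on the full piston face: F = P × (π/4)D².
D = √(4F / (πP)) = √(4 × 1090 kN / (π × 19.7 MPa))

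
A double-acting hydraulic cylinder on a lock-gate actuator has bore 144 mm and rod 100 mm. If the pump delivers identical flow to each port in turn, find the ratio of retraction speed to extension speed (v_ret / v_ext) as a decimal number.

Cap-side area A_cap = π/4 × (144 mm)² = 16290 mm^2
Rod-side annular area A_ann = π/4 × (144² − 100²) = 8432 mm^2
For equal Q, v ∝ 1/A, so v_ret/v_ext = A_cap/A_ann.

v_ret/v_ext ≈ 1.93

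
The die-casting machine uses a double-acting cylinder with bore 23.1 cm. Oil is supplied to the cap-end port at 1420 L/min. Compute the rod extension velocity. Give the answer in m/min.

v ≈ 33.9 m/min

Cap-side area A_cap = π/4 × (23.1 cm)² = 419.1 cm^2
v = Q / A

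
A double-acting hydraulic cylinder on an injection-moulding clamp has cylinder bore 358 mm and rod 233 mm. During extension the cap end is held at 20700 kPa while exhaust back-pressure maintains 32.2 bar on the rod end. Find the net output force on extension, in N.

Cap-side area A_cap = π/4 × (358 mm)² = 1.007e5 mm^2
Rod-side annular area A_ann = π/4 × (358² − 233²) = 58020 mm^2
Net thrust = P_cap·A_cap − P_rod·A_ann = 2.084e6 N − 1.868e5 N

F ≈ 1.90e6 N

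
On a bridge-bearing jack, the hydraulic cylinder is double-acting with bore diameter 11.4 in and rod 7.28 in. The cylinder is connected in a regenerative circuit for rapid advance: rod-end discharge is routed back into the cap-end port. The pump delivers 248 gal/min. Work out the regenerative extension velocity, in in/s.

In regeneration the rod-end outflow joins the pump flow into the cap end, so the net volume the pump must supply per unit advance equals the rod cross-section area.
Rod cross-section A_rod = π/4 × (7.28 in)² = 41.62 in^2
v = Q_pump / A_rod

v ≈ 22.9 in/s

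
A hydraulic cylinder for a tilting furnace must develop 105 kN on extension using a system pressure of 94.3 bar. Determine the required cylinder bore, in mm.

D ≈ 119 mm

Extension force acts on the full piston face: F = P × (π/4)D².
D = √(4F / (πP)) = √(4 × 105 kN / (π × 94.3 bar))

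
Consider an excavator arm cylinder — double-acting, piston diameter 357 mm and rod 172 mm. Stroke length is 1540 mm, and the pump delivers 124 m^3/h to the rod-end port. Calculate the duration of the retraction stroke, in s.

t ≈ 3.44 s

Rod-side annular area A_ann = π/4 × (357² − 172²) = 76860 mm^2
Swept volume V = A × L; t = V / Q = A·L / Q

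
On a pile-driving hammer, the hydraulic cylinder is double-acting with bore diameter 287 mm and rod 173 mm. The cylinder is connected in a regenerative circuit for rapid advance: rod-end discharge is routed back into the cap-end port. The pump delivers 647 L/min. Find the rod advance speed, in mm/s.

In regeneration the rod-end outflow joins the pump flow into the cap end, so the net volume the pump must supply per unit advance equals the rod cross-section area.
Rod cross-section A_rod = π/4 × (173 mm)² = 23510 mm^2
v = Q_pump / A_rod

v ≈ 459 mm/s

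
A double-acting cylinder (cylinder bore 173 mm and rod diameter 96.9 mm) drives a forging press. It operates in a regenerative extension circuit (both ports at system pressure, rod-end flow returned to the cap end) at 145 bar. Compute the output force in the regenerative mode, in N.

F ≈ 1.07e5 N

With equal pressure on both faces, forces on the annular region cancel; the net push is pressure × rod cross-section.
Rod cross-section A_rod = π/4 × (96.9 mm)² = 7375 mm^2
F = P × A_rod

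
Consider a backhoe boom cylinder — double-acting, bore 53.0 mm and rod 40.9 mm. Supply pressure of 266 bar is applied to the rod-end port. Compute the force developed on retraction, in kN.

F ≈ 23.7 kN

Rod-side annular area A_ann = π/4 × (53.0² − 40.9²) = 892.4 mm^2
On retraction the pressure acts on the annular area (bore minus rod).
F = P × A_ann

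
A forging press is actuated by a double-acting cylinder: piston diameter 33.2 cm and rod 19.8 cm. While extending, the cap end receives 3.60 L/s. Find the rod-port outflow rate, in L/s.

Cap-side area A_cap = π/4 × (33.2 cm)² = 865.7 cm^2
Rod-side annular area A_ann = π/4 × (33.2² − 19.8²) = 557.8 cm^2
Piston speed v = Q_in/A_cap; rod-end outflow Q_out = v × A_ann = Q_in × A_ann/A_cap.

Q_out ≈ 2.32 L/s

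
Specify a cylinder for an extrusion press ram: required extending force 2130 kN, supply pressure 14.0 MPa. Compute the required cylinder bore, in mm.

D ≈ 440 mm

Extension force acts on the full piston face: F = P × (π/4)D².
D = √(4F / (πP)) = √(4 × 2130 kN / (π × 14.0 MPa))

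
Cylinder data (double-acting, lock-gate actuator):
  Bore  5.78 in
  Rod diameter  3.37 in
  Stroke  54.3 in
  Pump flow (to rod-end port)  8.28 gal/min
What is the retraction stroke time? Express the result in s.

Rod-side annular area A_ann = π/4 × (5.78² − 3.37²) = 17.32 in^2
Swept volume V = A × L; t = V / Q = A·L / Q

t ≈ 29.5 s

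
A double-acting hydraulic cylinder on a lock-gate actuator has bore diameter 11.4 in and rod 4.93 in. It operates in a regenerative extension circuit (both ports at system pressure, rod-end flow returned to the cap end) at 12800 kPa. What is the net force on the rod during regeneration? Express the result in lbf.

F ≈ 35400 lbf

With equal pressure on both faces, forces on the annular region cancel; the net push is pressure × rod cross-section.
Rod cross-section A_rod = π/4 × (4.93 in)² = 19.09 in^2
F = P × A_rod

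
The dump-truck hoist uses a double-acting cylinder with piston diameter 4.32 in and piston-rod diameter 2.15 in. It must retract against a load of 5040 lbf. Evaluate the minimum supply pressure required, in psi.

Rod-side annular area A_ann = π/4 × (4.32² − 2.15²) = 11.03 in^2
Retraction: pressure acts on the annular area.
P = F / A = 5040 lbf / A

P ≈ 457 psi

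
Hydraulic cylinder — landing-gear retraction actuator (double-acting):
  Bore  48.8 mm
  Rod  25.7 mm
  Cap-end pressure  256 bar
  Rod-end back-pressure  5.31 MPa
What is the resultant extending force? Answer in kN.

Cap-side area A_cap = π/4 × (48.8 mm)² = 1870 mm^2
Rod-side annular area A_ann = π/4 × (48.8² − 25.7²) = 1352 mm^2
Net thrust = P_cap·A_cap − P_rod·A_ann = 47.88 kN − 7.177 kN

F ≈ 40.7 kN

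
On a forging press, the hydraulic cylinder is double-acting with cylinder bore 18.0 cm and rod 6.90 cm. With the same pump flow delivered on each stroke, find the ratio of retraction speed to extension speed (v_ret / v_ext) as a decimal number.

Cap-side area A_cap = π/4 × (18.0 cm)² = 254.5 cm^2
Rod-side annular area A_ann = π/4 × (18.0² − 6.90²) = 217.1 cm^2
For equal Q, v ∝ 1/A, so v_ret/v_ext = A_cap/A_ann.

v_ret/v_ext ≈ 1.17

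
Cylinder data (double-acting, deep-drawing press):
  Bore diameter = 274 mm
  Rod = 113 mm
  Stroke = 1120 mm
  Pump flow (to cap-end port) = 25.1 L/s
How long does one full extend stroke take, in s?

Cap-side area A_cap = π/4 × (274 mm)² = 58960 mm^2
Swept volume V = A × L; t = V / Q = A·L / Q

t ≈ 2.63 s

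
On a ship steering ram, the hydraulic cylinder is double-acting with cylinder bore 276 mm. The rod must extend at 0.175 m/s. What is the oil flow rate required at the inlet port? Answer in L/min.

Q ≈ 628 L/min

Cap-side area A_cap = π/4 × (276 mm)² = 59830 mm^2
Q = A × v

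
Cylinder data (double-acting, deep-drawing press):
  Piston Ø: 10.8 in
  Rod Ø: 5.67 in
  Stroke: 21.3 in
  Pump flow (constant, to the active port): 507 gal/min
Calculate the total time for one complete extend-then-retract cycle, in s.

t ≈ 1.72 s

Cap-side area A_cap = π/4 × (10.8 in)² = 91.61 in^2
Rod-side annular area A_ann = π/4 × (10.8² − 5.67²) = 66.36 in^2
t_ext = A_cap·L/Q = 0.9997 s
t_ret = A_ann·L/Q = 0.7241 s
t_cycle = t_ext + t_ret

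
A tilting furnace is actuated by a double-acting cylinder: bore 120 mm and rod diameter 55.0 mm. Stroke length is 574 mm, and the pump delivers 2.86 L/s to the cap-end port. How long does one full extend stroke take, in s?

t ≈ 2.27 s

Cap-side area A_cap = π/4 × (120 mm)² = 11310 mm^2
Swept volume V = A × L; t = V / Q = A·L / Q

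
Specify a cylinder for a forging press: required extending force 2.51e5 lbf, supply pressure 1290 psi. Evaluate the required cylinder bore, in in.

Extension force acts on the full piston face: F = P × (π/4)D².
D = √(4F / (πP)) = √(4 × 2.51e5 lbf / (π × 1290 psi))

D ≈ 15.7 in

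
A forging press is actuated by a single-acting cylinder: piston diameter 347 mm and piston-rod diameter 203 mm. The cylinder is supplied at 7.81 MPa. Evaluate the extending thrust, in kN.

Cap-side area A_cap = π/4 × (347 mm)² = 94570 mm^2
F = P × A_cap = 7.81 MPa × A_cap

F ≈ 739 kN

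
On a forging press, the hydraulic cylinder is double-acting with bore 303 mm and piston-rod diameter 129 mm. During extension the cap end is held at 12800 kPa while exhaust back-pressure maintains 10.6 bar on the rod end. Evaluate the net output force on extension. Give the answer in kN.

Cap-side area A_cap = π/4 × (303 mm)² = 72110 mm^2
Rod-side annular area A_ann = π/4 × (303² − 129²) = 59040 mm^2
Net thrust = P_cap·A_cap − P_rod·A_ann = 923.0 kN − 62.58 kN

F ≈ 860 kN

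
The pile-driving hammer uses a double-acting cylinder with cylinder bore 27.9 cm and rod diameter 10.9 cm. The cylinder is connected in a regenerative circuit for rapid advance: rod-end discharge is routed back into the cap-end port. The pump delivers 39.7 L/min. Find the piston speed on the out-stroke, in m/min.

v ≈ 4.25 m/min

In regeneration the rod-end outflow joins the pump flow into the cap end, so the net volume the pump must supply per unit advance equals the rod cross-section area.
Rod cross-section A_rod = π/4 × (10.9 cm)² = 93.31 cm^2
v = Q_pump / A_rod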